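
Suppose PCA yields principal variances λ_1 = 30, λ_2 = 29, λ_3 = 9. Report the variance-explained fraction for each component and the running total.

Step 1 — total variance = trace(Sigma) = Σ λ_i = 30 + 29 + 9 = 68.

Step 2 — fraction explained by component i = λ_i / Σ λ:
  PC1: 30/68 = 0.4412
  PC2: 29/68 = 0.4265
  PC3: 9/68 = 0.1324

Step 3 — cumulative fraction after k components = (λ_1 + ... + λ_k) / Σ λ:
  k = 1: 30/68 = 0.4412
  k = 2: (30 + 29)/68 = 59/68 = 0.8676
  k = 3: (30 + 29 + 9)/68 = 68/68 = 1

Summary (fraction, with percent):

explained: PC1 0.4412 (44.12%), PC2 0.4265 (42.65%), PC3 0.1324 (13.24%);  cumulative: 0.4412, 0.8676, 1


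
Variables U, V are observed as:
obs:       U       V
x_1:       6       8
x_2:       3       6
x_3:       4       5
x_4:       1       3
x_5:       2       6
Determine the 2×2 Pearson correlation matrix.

Step 1 — column means:
  mean(U) = (6 + 3 + 4 + 1 + 2) / 5 = 16/5 = 3.2
  mean(V) = (8 + 6 + 5 + 3 + 6) / 5 = 28/5 = 5.6

Step 2 — sample variances and covariances s[i,j] = (1/(n-1)) · Σ_k (x_{k,i} - mean_i) · (x_{k,j} - mean_j), with n-1 = 4:
  s[U,U] = ((2.8)·(2.8) + (-0.2)·(-0.2) + (0.8)·(0.8) + (-2.2)·(-2.2) + (-1.2)·(-1.2)) / 4 = 14.8/4 = 3.7
  s[U,V] = ((2.8)·(2.4) + (-0.2)·(0.4) + (0.8)·(-0.6) + (-2.2)·(-2.6) + (-1.2)·(0.4)) / 4 = 11.4/4 = 2.85
  s[V,V] = ((2.4)·(2.4) + (0.4)·(0.4) + (-0.6)·(-0.6) + (-2.6)·(-2.6) + (0.4)·(0.4)) / 4 = 13.2/4 = 3.3
  Sample standard deviations s_i = √(s[i,i]):
  s(U) = √(3.7) = 1.9235
  s(V) = √(3.3) = 1.8166

Step 3 — r_{ij} = s_{ij} / (s_i · s_j):
  r[U,U] = 1 (diagonal).
  r[U,V] = 2.85 / (1.9235 · 1.8166) = 2.85 / 3.4943 = 0.8156
  r[V,V] = 1 (diagonal).

R is symmetric with unit diagonal. Assembling:

R = [[1, 0.8156],
 [0.8156, 1]]


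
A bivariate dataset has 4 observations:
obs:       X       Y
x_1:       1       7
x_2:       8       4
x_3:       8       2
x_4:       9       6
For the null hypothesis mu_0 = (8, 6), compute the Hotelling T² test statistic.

Step 1 — sample mean vector:
  mean(X) = (1 + 8 + 8 + 9) / 4 = 26/4 = 6.5
  mean(Y) = (7 + 4 + 2 + 6) / 4 = 19/4 = 4.75
  x̄ = (6.5, 4.75),  deviation x̄ - mu_0 = (6.5, 4.75) - (8, 6) = (-1.5, -1.25).

Step 2 — sample covariance matrix, S[i,j] = (1/(n-1)) · Σ_k (x_{k,i} - mean_i) · (x_{k,j} - mean_j), divisor n-1 = 3:
  S[X,X] = ((-5.5)·(-5.5) + (1.5)·(1.5) + (1.5)·(1.5) + (2.5)·(2.5)) / 3 = 41/3 = 13.6667
  S[X,Y] = ((-5.5)·(2.25) + (1.5)·(-0.75) + (1.5)·(-2.75) + (2.5)·(1.25)) / 3 = -14.5/3 = -4.8333
  S[Y,Y] = ((2.25)·(2.25) + (-0.75)·(-0.75) + (-2.75)·(-2.75) + (1.25)·(1.25)) / 3 = 14.75/3 = 4.9167
  S = [[13.6667, -4.8333],
 [-4.8333, 4.9167]].

Step 3 — invert S. det(S) = 13.6667·4.9167 - (-4.8333)² = 43.8333.
  S^{-1} = (1/det) · [[d, -b], [-b, a]] = [[0.1122, 0.1103],
 [0.1103, 0.3118]].

Step 4 — quadratic form (x̄ - mu_0)^T · S^{-1} · (x̄ - mu_0):
  S^{-1} · (x̄ - mu_0) = (-0.3061, -0.5551),
  (x̄ - mu_0)^T · [...] = (-1.5)·(-0.3061) + (-1.25)·(-0.5551) = 1.153.

Step 5 — scale by n: T² = 4 · 1.153 = 4.6122.

T² ≈ 4.6122


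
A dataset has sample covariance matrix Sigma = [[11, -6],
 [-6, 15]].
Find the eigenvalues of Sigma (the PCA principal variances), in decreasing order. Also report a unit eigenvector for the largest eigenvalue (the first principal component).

Step 1 — characteristic polynomial of 2×2 Sigma:
  det(Sigma - λI) = λ² - trace · λ + det = 0.
  trace = 11 + 15 = 26, det = 11·15 - (-6)² = 129.
Step 2 — discriminant:
  Δ = trace² - 4·det = 676 - 516 = 160.
Step 3 — eigenvalues:
  λ = (trace ± √Δ)/2 = (26 ± 12.6491)/2,
  λ_1 = 19.3246,  λ_2 = 6.6754.

Step 4 — unit eigenvector for λ_1: solve (Sigma - λ_1 I)v = 0. First row:
  (11 - 19.3246)·v_x + (-6)·v_y = 0, i.e. (-8.3246)·v_x + (-6)·v_y = 0,
  so v ∝ (b, λ_1 - a) = (-6, 8.3246); multiply by -1 so the first entry is positive: u = (6, -8.3246).
  ||u|| = √((6)² + (-8.3246)²) = √(105.2982) ≈ 10.2615,
  v_1 = u/||u|| ≈ (0.5847, -0.8112) (||v_1|| = 1).

λ_1 = 19.3246,  λ_2 = 6.6754;  v_1 ≈ (0.5847, -0.8112)


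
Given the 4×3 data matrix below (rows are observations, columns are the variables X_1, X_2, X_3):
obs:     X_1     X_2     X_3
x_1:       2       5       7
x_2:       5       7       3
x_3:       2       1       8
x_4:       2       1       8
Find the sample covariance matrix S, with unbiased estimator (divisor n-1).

Step 1 — column means:
  mean(X_1) = (2 + 5 + 2 + 2) / 4 = 11/4 = 2.75
  mean(X_2) = (5 + 7 + 1 + 1) / 4 = 14/4 = 3.5
  mean(X_3) = (7 + 3 + 8 + 8) / 4 = 26/4 = 6.5

Step 2 — sample covariance S[i,j] = (1/(n-1)) · Σ_k (x_{k,i} - mean_i) · (x_{k,j} - mean_j), with n-1 = 3.
  S[X_1,X_1] = ((-0.75)·(-0.75) + (2.25)·(2.25) + (-0.75)·(-0.75) + (-0.75)·(-0.75)) / 3 = 6.75/3 = 2.25
  S[X_1,X_2] = ((-0.75)·(1.5) + (2.25)·(3.5) + (-0.75)·(-2.5) + (-0.75)·(-2.5)) / 3 = 10.5/3 = 3.5
  S[X_1,X_3] = ((-0.75)·(0.5) + (2.25)·(-3.5) + (-0.75)·(1.5) + (-0.75)·(1.5)) / 3 = -10.5/3 = -3.5
  S[X_2,X_2] = ((1.5)·(1.5) + (3.5)·(3.5) + (-2.5)·(-2.5) + (-2.5)·(-2.5)) / 3 = 27/3 = 9
  S[X_2,X_3] = ((1.5)·(0.5) + (3.5)·(-3.5) + (-2.5)·(1.5) + (-2.5)·(1.5)) / 3 = -19/3 = -6.3333
  S[X_3,X_3] = ((0.5)·(0.5) + (-3.5)·(-3.5) + (1.5)·(1.5) + (1.5)·(1.5)) / 3 = 17/3 = 5.6667

S is symmetric (S[j,i] = S[i,j]). Assembling:

S = [[2.25, 3.5, -3.5],
 [3.5, 9, -6.3333],
 [-3.5, -6.3333, 5.6667]]


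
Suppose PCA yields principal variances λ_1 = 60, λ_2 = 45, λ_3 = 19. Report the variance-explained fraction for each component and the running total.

Step 1 — total variance = trace(Sigma) = Σ λ_i = 60 + 45 + 19 = 124.

Step 2 — fraction explained by component i = λ_i / Σ λ:
  PC1: 60/124 = 0.4839
  PC2: 45/124 = 0.3629
  PC3: 19/124 = 0.1532

Step 3 — cumulative fraction after k components = (λ_1 + ... + λ_k) / Σ λ:
  k = 1: 60/124 = 0.4839
  k = 2: (60 + 45)/124 = 105/124 = 0.8468
  k = 3: (60 + 45 + 19)/124 = 124/124 = 1

Summary (fraction, with percent):

explained: PC1 0.4839 (48.39%), PC2 0.3629 (36.29%), PC3 0.1532 (15.32%);  cumulative: 0.4839, 0.8468, 1


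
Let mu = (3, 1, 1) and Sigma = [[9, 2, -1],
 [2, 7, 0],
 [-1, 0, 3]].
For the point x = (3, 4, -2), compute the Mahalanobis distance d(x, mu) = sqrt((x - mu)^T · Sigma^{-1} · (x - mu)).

Step 1 — centre the observation: (x - mu) = (0, 3, -3).

Step 2 — invert Sigma (cofactor / det for 3×3, or solve directly):
  Sigma^{-1} = [[0.1235, -0.0353, 0.0412],
 [-0.0353, 0.1529, -0.0118],
 [0.0412, -0.0118, 0.3471]].

Step 3 — form the quadratic (x - mu)^T · Sigma^{-1} · (x - mu):
  Sigma^{-1} · (x - mu) = (-0.2294, 0.4941, -1.0765).
  (x - mu)^T · [Sigma^{-1} · (x - mu)] = (0)·(-0.2294) + (3)·(0.4941) + (-3)·(-1.0765) = 4.7118.

Step 4 — take square root: d = √(4.7118) ≈ 2.1707.

d(x, mu) = √(4.7118) ≈ 2.1707


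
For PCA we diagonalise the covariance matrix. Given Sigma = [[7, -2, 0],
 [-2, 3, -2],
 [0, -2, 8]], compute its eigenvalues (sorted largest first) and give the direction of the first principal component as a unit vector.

Step 1 — characteristic polynomial p(λ) = det(λI - Sigma) = λ³ - tr·λ² + c_1·λ - det, where tr = trace, c_1 = sum of the principal 2×2 minors, det = det(Sigma):
  tr = 7 + 3 + 8 = 18,
  c_1 = (7·3 - (-2)²) + (7·8 - (0)²) + (3·8 - (-2)²) = 17 + 56 + 20 = 93,
  det = 7·(3·8 - (-2)²) - (-2)·((-2)·8 - (-2)·(0)) + (0)·((-2)·(-2) - 3·(0)) = 7·(20) - (-2)·(-16) + (0)·(4) = 108.
  So p(λ) = λ³ - 18λ² + 93λ - 108.
Step 2 — look for an integer root (rational root theorem: any rational root is an integer divisor of 108). Testing λ = 9:
  p(9) = 729 - 1458 + 837 - 108 = 0  ✓
  Dividing out (λ - 9): p(λ) = (λ - 9)(λ² - 9λ + 12).
Step 3 — remaining eigenvalues from the quadratic λ² - 9λ + 12 = 0:
  Δ = 9² - 4·12 = 81 - 48 = 33,  λ = (9 ± √33)/2 = (9 ± 5.7446)/2 ≈ 7.3723 or 1.6277.
  Sorted: λ_1 = 9,  λ_2 = 7.3723,  λ_3 = 1.6277  (check: sum = 18 = tr ✓).

Step 4 — unit eigenvector for λ_1 = 9: v spans the null space of (Sigma - λ_1 I), whose rows are
  r_1 = (-2, -2, 0),  r_2 = (-2, -6, -2),  r_3 = (0, -2, -1).
  v is orthogonal to every row, so take v ∝ r_1 × r_2 = ((-2)·(-2) - (0)·(-6), (0)·(-2) - (-2)·(-2), (-2)·(-6) - (-2)·(-2)) = (4, -4, 8).
  Rescale (divide by 4): u = (1, -1, 2).
  ||u|| = √((1)² + (-1)² + (2)²) = √(6) ≈ 2.4495,  v_1 = u/||u|| ≈ (0.4082, -0.4082, 0.8165) (||v_1|| = 1).

λ_1 = 9,  λ_2 = 7.3723,  λ_3 = 1.6277;  v_1 ≈ (0.4082, -0.4082, 0.8165)


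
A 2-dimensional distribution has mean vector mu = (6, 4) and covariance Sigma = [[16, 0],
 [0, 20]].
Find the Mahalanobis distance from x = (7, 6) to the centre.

Step 1 — centre the observation: (x - mu) = (1, 2).

Step 2 — invert Sigma. det(Sigma) = 16·20 - (0)² = 320.
  Sigma^{-1} = (1/det) · [[d, -b], [-b, a]] = [[0.0625, 0],
 [0, 0.05]].

Step 3 — form the quadratic (x - mu)^T · Sigma^{-1} · (x - mu):
  Sigma^{-1} · (x - mu) = (0.0625, 0.1).
  (x - mu)^T · [Sigma^{-1} · (x - mu)] = (1)·(0.0625) + (2)·(0.1) = 0.2625.

Step 4 — take square root: d = √(0.2625) ≈ 0.5123.

d(x, mu) = √(0.2625) ≈ 0.5123


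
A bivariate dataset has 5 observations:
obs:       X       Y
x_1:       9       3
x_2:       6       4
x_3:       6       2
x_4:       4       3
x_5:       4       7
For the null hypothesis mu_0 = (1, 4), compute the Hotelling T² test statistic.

Step 1 — sample mean vector:
  mean(X) = (9 + 6 + 6 + 4 + 4) / 5 = 29/5 = 5.8
  mean(Y) = (3 + 4 + 2 + 3 + 7) / 5 = 19/5 = 3.8
  x̄ = (5.8, 3.8),  deviation x̄ - mu_0 = (5.8, 3.8) - (1, 4) = (4.8, -0.2).

Step 2 — sample covariance matrix, S[i,j] = (1/(n-1)) · Σ_k (x_{k,i} - mean_i) · (x_{k,j} - mean_j), divisor n-1 = 4:
  S[X,X] = ((3.2)·(3.2) + (0.2)·(0.2) + (0.2)·(0.2) + (-1.8)·(-1.8) + (-1.8)·(-1.8)) / 4 = 16.8/4 = 4.2
  S[X,Y] = ((3.2)·(-0.8) + (0.2)·(0.2) + (0.2)·(-1.8) + (-1.8)·(-0.8) + (-1.8)·(3.2)) / 4 = -7.2/4 = -1.8
  S[Y,Y] = ((-0.8)·(-0.8) + (0.2)·(0.2) + (-1.8)·(-1.8) + (-0.8)·(-0.8) + (3.2)·(3.2)) / 4 = 14.8/4 = 3.7
  S = [[4.2, -1.8],
 [-1.8, 3.7]].

Step 3 — invert S. det(S) = 4.2·3.7 - (-1.8)² = 12.3.
  S^{-1} = (1/det) · [[d, -b], [-b, a]] = [[0.3008, 0.1463],
 [0.1463, 0.3415]].

Step 4 — quadratic form (x̄ - mu_0)^T · S^{-1} · (x̄ - mu_0):
  S^{-1} · (x̄ - mu_0) = (1.4146, 0.6341),
  (x̄ - mu_0)^T · [...] = (4.8)·(1.4146) + (-0.2)·(0.6341) = 6.6634.

Step 5 — scale by n: T² = 5 · 6.6634 = 33.3171.

T² ≈ 33.3171


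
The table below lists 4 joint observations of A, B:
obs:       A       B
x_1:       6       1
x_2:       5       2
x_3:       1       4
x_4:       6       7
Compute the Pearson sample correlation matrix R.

Step 1 — column means:
  mean(A) = (6 + 5 + 1 + 6) / 4 = 18/4 = 4.5
  mean(B) = (1 + 2 + 4 + 7) / 4 = 14/4 = 3.5

Step 2 — sample variances and covariances s[i,j] = (1/(n-1)) · Σ_k (x_{k,i} - mean_i) · (x_{k,j} - mean_j), with n-1 = 3:
  s[A,A] = ((1.5)·(1.5) + (0.5)·(0.5) + (-3.5)·(-3.5) + (1.5)·(1.5)) / 3 = 17/3 = 5.6667
  s[A,B] = ((1.5)·(-2.5) + (0.5)·(-1.5) + (-3.5)·(0.5) + (1.5)·(3.5)) / 3 = -1/3 = -0.3333
  s[B,B] = ((-2.5)·(-2.5) + (-1.5)·(-1.5) + (0.5)·(0.5) + (3.5)·(3.5)) / 3 = 21/3 = 7
  Sample standard deviations s_i = √(s[i,i]):
  s(A) = √(5.6667) = 2.3805
  s(B) = √(7) = 2.6458

Step 3 — r_{ij} = s_{ij} / (s_i · s_j):
  r[A,A] = 1 (diagonal).
  r[A,B] = -0.3333 / (2.3805 · 2.6458) = -0.3333 / 6.2981 = -0.0529
  r[B,B] = 1 (diagonal).

R is symmetric with unit diagonal. Assembling:

R = [[1, -0.0529],
 [-0.0529, 1]]


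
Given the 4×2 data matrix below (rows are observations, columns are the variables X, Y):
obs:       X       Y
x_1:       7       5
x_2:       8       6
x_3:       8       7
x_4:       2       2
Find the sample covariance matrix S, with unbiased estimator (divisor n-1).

Step 1 — column means:
  mean(X) = (7 + 8 + 8 + 2) / 4 = 25/4 = 6.25
  mean(Y) = (5 + 6 + 7 + 2) / 4 = 20/4 = 5

Step 2 — sample covariance S[i,j] = (1/(n-1)) · Σ_k (x_{k,i} - mean_i) · (x_{k,j} - mean_j), with n-1 = 3.
  S[X,X] = ((0.75)·(0.75) + (1.75)·(1.75) + (1.75)·(1.75) + (-4.25)·(-4.25)) / 3 = 24.75/3 = 8.25
  S[X,Y] = ((0.75)·(0) + (1.75)·(1) + (1.75)·(2) + (-4.25)·(-3)) / 3 = 18/3 = 6
  S[Y,Y] = ((0)·(0) + (1)·(1) + (2)·(2) + (-3)·(-3)) / 3 = 14/3 = 4.6667

S is symmetric (S[j,i] = S[i,j]). Assembling:

S = [[8.25, 6],
 [6, 4.6667]]


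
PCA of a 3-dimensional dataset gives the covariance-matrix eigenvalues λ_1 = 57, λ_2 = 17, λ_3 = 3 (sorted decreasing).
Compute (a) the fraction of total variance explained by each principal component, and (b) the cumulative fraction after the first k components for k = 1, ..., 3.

Step 1 — total variance = trace(Sigma) = Σ λ_i = 57 + 17 + 3 = 77.

Step 2 — fraction explained by component i = λ_i / Σ λ:
  PC1: 57/77 = 0.7403
  PC2: 17/77 = 0.2208
  PC3: 3/77 = 0.039

Step 3 — cumulative fraction after k components = (λ_1 + ... + λ_k) / Σ λ:
  k = 1: 57/77 = 0.7403
  k = 2: (57 + 17)/77 = 74/77 = 0.961
  k = 3: (57 + 17 + 3)/77 = 77/77 = 1

Summary (fraction, with percent):

explained: PC1 0.7403 (74.03%), PC2 0.2208 (22.08%), PC3 0.039 (3.9%);  cumulative: 0.7403, 0.961, 1


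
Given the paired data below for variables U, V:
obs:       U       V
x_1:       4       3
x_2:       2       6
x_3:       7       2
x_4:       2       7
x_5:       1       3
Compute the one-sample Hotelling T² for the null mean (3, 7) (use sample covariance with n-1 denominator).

Step 1 — sample mean vector:
  mean(U) = (4 + 2 + 7 + 2 + 1) / 5 = 16/5 = 3.2
  mean(V) = (3 + 6 + 2 + 7 + 3) / 5 = 21/5 = 4.2
  x̄ = (3.2, 4.2),  deviation x̄ - mu_0 = (3.2, 4.2) - (3, 7) = (0.2, -2.8).

Step 2 — sample covariance matrix, S[i,j] = (1/(n-1)) · Σ_k (x_{k,i} - mean_i) · (x_{k,j} - mean_j), divisor n-1 = 4:
  S[U,U] = ((0.8)·(0.8) + (-1.2)·(-1.2) + (3.8)·(3.8) + (-1.2)·(-1.2) + (-2.2)·(-2.2)) / 4 = 22.8/4 = 5.7
  S[U,V] = ((0.8)·(-1.2) + (-1.2)·(1.8) + (3.8)·(-2.2) + (-1.2)·(2.8) + (-2.2)·(-1.2)) / 4 = -12.2/4 = -3.05
  S[V,V] = ((-1.2)·(-1.2) + (1.8)·(1.8) + (-2.2)·(-2.2) + (2.8)·(2.8) + (-1.2)·(-1.2)) / 4 = 18.8/4 = 4.7
  S = [[5.7, -3.05],
 [-3.05, 4.7]].

Step 3 — invert S. det(S) = 5.7·4.7 - (-3.05)² = 17.4875.
  S^{-1} = (1/det) · [[d, -b], [-b, a]] = [[0.2688, 0.1744],
 [0.1744, 0.3259]].

Step 4 — quadratic form (x̄ - mu_0)^T · S^{-1} · (x̄ - mu_0):
  S^{-1} · (x̄ - mu_0) = (-0.4346, -0.8778),
  (x̄ - mu_0)^T · [...] = (0.2)·(-0.4346) + (-2.8)·(-0.8778) = 2.3708.

Step 5 — scale by n: T² = 5 · 2.3708 = 11.8542.

T² ≈ 11.8542


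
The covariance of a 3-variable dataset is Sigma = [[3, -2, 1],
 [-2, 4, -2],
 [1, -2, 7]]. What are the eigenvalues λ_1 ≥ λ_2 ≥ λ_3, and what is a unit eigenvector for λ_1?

Step 1 — characteristic polynomial p(λ) = det(λI - Sigma) = λ³ - tr·λ² + c_1·λ - det, where tr = trace, c_1 = sum of the principal 2×2 minors, det = det(Sigma):
  tr = 3 + 4 + 7 = 14,
  c_1 = (3·4 - (-2)²) + (3·7 - (1)²) + (4·7 - (-2)²) = 8 + 20 + 24 = 52,
  det = 3·(4·7 - (-2)²) - (-2)·((-2)·7 - (-2)·(1)) + (1)·((-2)·(-2) - 4·(1)) = 3·(24) - (-2)·(-12) + (1)·(0) = 48.
  So p(λ) = λ³ - 14λ² + 52λ - 48.
Step 2 — look for an integer root (rational root theorem: any rational root is an integer divisor of 48). Testing λ = 4:
  p(4) = 64 - 224 + 208 - 48 = 0  ✓
  Dividing out (λ - 4): p(λ) = (λ - 4)(λ² - 10λ + 12).
Step 3 — remaining eigenvalues from the quadratic λ² - 10λ + 12 = 0:
  Δ = 10² - 4·12 = 100 - 48 = 52,  λ = (10 ± √52)/2 = (10 ± 7.2111)/2 ≈ 8.6056 or 1.3944.
  Sorted: λ_1 = 8.6056,  λ_2 = 4,  λ_3 = 1.3944  (check: sum = 14 = tr ✓).

Step 4 — unit eigenvector for λ_1 ≈ 8.6056: v spans the null space of (Sigma - λ_1 I), whose rows are
  r_1 = (-5.6056, -2, 1),  r_2 = (-2, -4.6056, -2),  r_3 = (1, -2, -1.6056).
  v is orthogonal to every row, so take v ∝ r_1 × r_2 = ((-2)·(-2) - (1)·(-4.6056), (1)·(-2) - (-5.6056)·(-2), (-5.6056)·(-4.6056) - (-2)·(-2)) ≈ (8.6056, -13.2111, 21.8167).
  Let u = (8.6056, -13.2111, 21.8167).
  ||u|| = √((8.6056)² + (-13.2111)² + (21.8167)²) = √(724.5551) ≈ 26.9176,  v_1 = u/||u|| ≈ (0.3197, -0.4908, 0.8105) (||v_1|| = 1).

λ_1 = 8.6056,  λ_2 = 4,  λ_3 = 1.3944;  v_1 ≈ (0.3197, -0.4908, 0.8105)


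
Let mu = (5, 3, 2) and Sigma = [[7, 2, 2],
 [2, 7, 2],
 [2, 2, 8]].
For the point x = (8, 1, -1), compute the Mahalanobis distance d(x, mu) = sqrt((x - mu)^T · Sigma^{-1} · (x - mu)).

Step 1 — centre the observation: (x - mu) = (3, -2, -3).

Step 2 — invert Sigma (cofactor / det for 3×3, or solve directly):
  Sigma^{-1} = [[0.1625, -0.0375, -0.0312],
 [-0.0375, 0.1625, -0.0312],
 [-0.0312, -0.0312, 0.1406]].

Step 3 — form the quadratic (x - mu)^T · Sigma^{-1} · (x - mu):
  Sigma^{-1} · (x - mu) = (0.6562, -0.3438, -0.4531).
  (x - mu)^T · [Sigma^{-1} · (x - mu)] = (3)·(0.6562) + (-2)·(-0.3438) + (-3)·(-0.4531) = 4.0156.

Step 4 — take square root: d = √(4.0156) ≈ 2.0039.

d(x, mu) = √(4.0156) ≈ 2.0039


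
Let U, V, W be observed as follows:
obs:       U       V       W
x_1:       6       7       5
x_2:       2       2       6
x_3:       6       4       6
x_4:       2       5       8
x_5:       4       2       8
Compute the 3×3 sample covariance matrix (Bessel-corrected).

Step 1 — column means:
  mean(U) = (6 + 2 + 6 + 2 + 4) / 5 = 20/5 = 4
  mean(V) = (7 + 2 + 4 + 5 + 2) / 5 = 20/5 = 4
  mean(W) = (5 + 6 + 6 + 8 + 8) / 5 = 33/5 = 6.6

Step 2 — sample covariance S[i,j] = (1/(n-1)) · Σ_k (x_{k,i} - mean_i) · (x_{k,j} - mean_j), with n-1 = 4.
  S[U,U] = ((2)·(2) + (-2)·(-2) + (2)·(2) + (-2)·(-2) + (0)·(0)) / 4 = 16/4 = 4
  S[U,V] = ((2)·(3) + (-2)·(-2) + (2)·(0) + (-2)·(1) + (0)·(-2)) / 4 = 8/4 = 2
  S[U,W] = ((2)·(-1.6) + (-2)·(-0.6) + (2)·(-0.6) + (-2)·(1.4) + (0)·(1.4)) / 4 = -6/4 = -1.5
  S[V,V] = ((3)·(3) + (-2)·(-2) + (0)·(0) + (1)·(1) + (-2)·(-2)) / 4 = 18/4 = 4.5
  S[V,W] = ((3)·(-1.6) + (-2)·(-0.6) + (0)·(-0.6) + (1)·(1.4) + (-2)·(1.4)) / 4 = -5/4 = -1.25
  S[W,W] = ((-1.6)·(-1.6) + (-0.6)·(-0.6) + (-0.6)·(-0.6) + (1.4)·(1.4) + (1.4)·(1.4)) / 4 = 7.2/4 = 1.8

S is symmetric (S[j,i] = S[i,j]). Assembling:

S = [[4, 2, -1.5],
 [2, 4.5, -1.25],
 [-1.5, -1.25, 1.8]]


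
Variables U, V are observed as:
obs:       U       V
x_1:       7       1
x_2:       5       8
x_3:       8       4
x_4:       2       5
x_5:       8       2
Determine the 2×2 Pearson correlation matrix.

Step 1 — column means:
  mean(U) = (7 + 5 + 8 + 2 + 8) / 5 = 30/5 = 6
  mean(V) = (1 + 8 + 4 + 5 + 2) / 5 = 20/5 = 4

Step 2 — sample variances and covariances s[i,j] = (1/(n-1)) · Σ_k (x_{k,i} - mean_i) · (x_{k,j} - mean_j), with n-1 = 4:
  s[U,U] = ((1)·(1) + (-1)·(-1) + (2)·(2) + (-4)·(-4) + (2)·(2)) / 4 = 26/4 = 6.5
  s[U,V] = ((1)·(-3) + (-1)·(4) + (2)·(0) + (-4)·(1) + (2)·(-2)) / 4 = -15/4 = -3.75
  s[V,V] = ((-3)·(-3) + (4)·(4) + (0)·(0) + (1)·(1) + (-2)·(-2)) / 4 = 30/4 = 7.5
  Sample standard deviations s_i = √(s[i,i]):
  s(U) = √(6.5) = 2.5495
  s(V) = √(7.5) = 2.7386

Step 3 — r_{ij} = s_{ij} / (s_i · s_j):
  r[U,U] = 1 (diagonal).
  r[U,V] = -3.75 / (2.5495 · 2.7386) = -3.75 / 6.9821 = -0.5371
  r[V,V] = 1 (diagonal).

R is symmetric with unit diagonal. Assembling:

R = [[1, -0.5371],
 [-0.5371, 1]]


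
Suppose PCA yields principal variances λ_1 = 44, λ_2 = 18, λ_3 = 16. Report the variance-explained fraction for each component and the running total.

Step 1 — total variance = trace(Sigma) = Σ λ_i = 44 + 18 + 16 = 78.

Step 2 — fraction explained by component i = λ_i / Σ λ:
  PC1: 44/78 = 0.5641
  PC2: 18/78 = 0.2308
  PC3: 16/78 = 0.2051

Step 3 — cumulative fraction after k components = (λ_1 + ... + λ_k) / Σ λ:
  k = 1: 44/78 = 0.5641
  k = 2: (44 + 18)/78 = 62/78 = 0.7949
  k = 3: (44 + 18 + 16)/78 = 78/78 = 1

Summary (fraction, with percent):

explained: PC1 0.5641 (56.41%), PC2 0.2308 (23.08%), PC3 0.2051 (20.51%);  cumulative: 0.5641, 0.7949, 1


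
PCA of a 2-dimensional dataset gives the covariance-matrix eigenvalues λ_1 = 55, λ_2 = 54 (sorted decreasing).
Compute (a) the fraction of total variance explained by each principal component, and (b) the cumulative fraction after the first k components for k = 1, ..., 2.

Step 1 — total variance = trace(Sigma) = Σ λ_i = 55 + 54 = 109.

Step 2 — fraction explained by component i = λ_i / Σ λ:
  PC1: 55/109 = 0.5046
  PC2: 54/109 = 0.4954

Step 3 — cumulative fraction after k components = (λ_1 + ... + λ_k) / Σ λ:
  k = 1: 55/109 = 0.5046
  k = 2: (55 + 54)/109 = 109/109 = 1

Summary (fraction, with percent):

explained: PC1 0.5046 (50.46%), PC2 0.4954 (49.54%);  cumulative: 0.5046, 1


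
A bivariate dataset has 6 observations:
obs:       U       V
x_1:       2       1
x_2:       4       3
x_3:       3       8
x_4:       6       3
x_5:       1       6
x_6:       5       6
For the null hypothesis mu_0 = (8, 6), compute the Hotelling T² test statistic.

Step 1 — sample mean vector:
  mean(U) = (2 + 4 + 3 + 6 + 1 + 5) / 6 = 21/6 = 3.5
  mean(V) = (1 + 3 + 8 + 3 + 6 + 6) / 6 = 27/6 = 4.5
  x̄ = (3.5, 4.5),  deviation x̄ - mu_0 = (3.5, 4.5) - (8, 6) = (-4.5, -1.5).

Step 2 — sample covariance matrix, S[i,j] = (1/(n-1)) · Σ_k (x_{k,i} - mean_i) · (x_{k,j} - mean_j), divisor n-1 = 5:
  S[U,U] = ((-1.5)·(-1.5) + (0.5)·(0.5) + (-0.5)·(-0.5) + (2.5)·(2.5) + (-2.5)·(-2.5) + (1.5)·(1.5)) / 5 = 17.5/5 = 3.5
  S[U,V] = ((-1.5)·(-3.5) + (0.5)·(-1.5) + (-0.5)·(3.5) + (2.5)·(-1.5) + (-2.5)·(1.5) + (1.5)·(1.5)) / 5 = -2.5/5 = -0.5
  S[V,V] = ((-3.5)·(-3.5) + (-1.5)·(-1.5) + (3.5)·(3.5) + (-1.5)·(-1.5) + (1.5)·(1.5) + (1.5)·(1.5)) / 5 = 33.5/5 = 6.7
  S = [[3.5, -0.5],
 [-0.5, 6.7]].

Step 3 — invert S. det(S) = 3.5·6.7 - (-0.5)² = 23.2.
  S^{-1} = (1/det) · [[d, -b], [-b, a]] = [[0.2888, 0.0216],
 [0.0216, 0.1509]].

Step 4 — quadratic form (x̄ - mu_0)^T · S^{-1} · (x̄ - mu_0):
  S^{-1} · (x̄ - mu_0) = (-1.3319, -0.3233),
  (x̄ - mu_0)^T · [...] = (-4.5)·(-1.3319) + (-1.5)·(-0.3233) = 6.4784.

Step 5 — scale by n: T² = 6 · 6.4784 = 38.8707.

T² ≈ 38.8707


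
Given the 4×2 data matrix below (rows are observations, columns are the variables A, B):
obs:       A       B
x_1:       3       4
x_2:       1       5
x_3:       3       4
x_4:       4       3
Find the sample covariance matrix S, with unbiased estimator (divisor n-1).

Step 1 — column means:
  mean(A) = (3 + 1 + 3 + 4) / 4 = 11/4 = 2.75
  mean(B) = (4 + 5 + 4 + 3) / 4 = 16/4 = 4

Step 2 — sample covariance S[i,j] = (1/(n-1)) · Σ_k (x_{k,i} - mean_i) · (x_{k,j} - mean_j), with n-1 = 3.
  S[A,A] = ((0.25)·(0.25) + (-1.75)·(-1.75) + (0.25)·(0.25) + (1.25)·(1.25)) / 3 = 4.75/3 = 1.5833
  S[A,B] = ((0.25)·(0) + (-1.75)·(1) + (0.25)·(0) + (1.25)·(-1)) / 3 = -3/3 = -1
  S[B,B] = ((0)·(0) + (1)·(1) + (0)·(0) + (-1)·(-1)) / 3 = 2/3 = 0.6667

S is symmetric (S[j,i] = S[i,j]). Assembling:

S = [[1.5833, -1],
 [-1, 0.6667]]


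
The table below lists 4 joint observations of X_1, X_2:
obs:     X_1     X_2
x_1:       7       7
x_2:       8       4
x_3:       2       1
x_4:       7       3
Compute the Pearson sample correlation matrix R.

Step 1 — column means:
  mean(X_1) = (7 + 8 + 2 + 7) / 4 = 24/4 = 6
  mean(X_2) = (7 + 4 + 1 + 3) / 4 = 15/4 = 3.75

Step 2 — sample variances and covariances s[i,j] = (1/(n-1)) · Σ_k (x_{k,i} - mean_i) · (x_{k,j} - mean_j), with n-1 = 3:
  s[X_1,X_1] = ((1)·(1) + (2)·(2) + (-4)·(-4) + (1)·(1)) / 3 = 22/3 = 7.3333
  s[X_1,X_2] = ((1)·(3.25) + (2)·(0.25) + (-4)·(-2.75) + (1)·(-0.75)) / 3 = 14/3 = 4.6667
  s[X_2,X_2] = ((3.25)·(3.25) + (0.25)·(0.25) + (-2.75)·(-2.75) + (-0.75)·(-0.75)) / 3 = 18.75/3 = 6.25
  Sample standard deviations s_i = √(s[i,i]):
  s(X_1) = √(7.3333) = 2.708
  s(X_2) = √(6.25) = 2.5

Step 3 — r_{ij} = s_{ij} / (s_i · s_j):
  r[X_1,X_1] = 1 (diagonal).
  r[X_1,X_2] = 4.6667 / (2.708 · 2.5) = 4.6667 / 6.77 = 0.6893
  r[X_2,X_2] = 1 (diagonal).

R is symmetric with unit diagonal. Assembling:

R = [[1, 0.6893],
 [0.6893, 1]]


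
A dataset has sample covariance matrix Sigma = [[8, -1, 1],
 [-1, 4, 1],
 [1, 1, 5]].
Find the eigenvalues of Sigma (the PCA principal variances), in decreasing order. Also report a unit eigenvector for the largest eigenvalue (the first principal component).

Step 1 — characteristic polynomial p(λ) = det(λI - Sigma) = λ³ - tr·λ² + c_1·λ - det, where tr = trace, c_1 = sum of the principal 2×2 minors, det = det(Sigma):
  tr = 8 + 4 + 5 = 17,
  c_1 = (8·4 - (-1)²) + (8·5 - (1)²) + (4·5 - (1)²) = 31 + 39 + 19 = 89,
  det = 8·(4·5 - (1)²) - (-1)·((-1)·5 - (1)·(1)) + (1)·((-1)·(1) - 4·(1)) = 8·(19) - (-1)·(-6) + (1)·(-5) = 141.
  So p(λ) = λ³ - 17λ² + 89λ - 141.
Step 2 — look for an integer root (rational root theorem: any rational root is an integer divisor of 141). Testing λ = 3:
  p(3) = 27 - 153 + 267 - 141 = 0  ✓
  Dividing out (λ - 3): p(λ) = (λ - 3)(λ² - 14λ + 47).
Step 3 — remaining eigenvalues from the quadratic λ² - 14λ + 47 = 0:
  Δ = 14² - 4·47 = 196 - 188 = 8,  λ = (14 ± √8)/2 = (14 ± 2.8284)/2 ≈ 8.4142 or 5.5858.
  Sorted: λ_1 = 8.4142,  λ_2 = 5.5858,  λ_3 = 3  (check: sum = 17 = tr ✓).

Step 4 — unit eigenvector for λ_1 ≈ 8.4142: v spans the null space of (Sigma - λ_1 I), whose rows are
  r_1 = (-0.4142, -1, 1),  r_2 = (-1, -4.4142, 1),  r_3 = (1, 1, -3.4142).
  v is orthogonal to every row, so take v ∝ r_1 × r_2 = ((-1)·(1) - (1)·(-4.4142), (1)·(-1) - (-0.4142)·(1), (-0.4142)·(-4.4142) - (-1)·(-1)) ≈ (3.4142, -0.5858, 0.8284).
  Let u = (3.4142, -0.5858, 0.8284).
  ||u|| = √((3.4142)² + (-0.5858)² + (0.8284)²) = √(12.6863) ≈ 3.5618,  v_1 = u/||u|| ≈ (0.9586, -0.1645, 0.2326) (||v_1|| = 1).

λ_1 = 8.4142,  λ_2 = 5.5858,  λ_3 = 3;  v_1 ≈ (0.9586, -0.1645, 0.2326)


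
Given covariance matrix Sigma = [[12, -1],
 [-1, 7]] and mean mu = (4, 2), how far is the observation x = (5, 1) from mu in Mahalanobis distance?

Step 1 — centre the observation: (x - mu) = (1, -1).

Step 2 — invert Sigma. det(Sigma) = 12·7 - (-1)² = 83.
  Sigma^{-1} = (1/det) · [[d, -b], [-b, a]] = [[0.0843, 0.012],
 [0.012, 0.1446]].

Step 3 — form the quadratic (x - mu)^T · Sigma^{-1} · (x - mu):
  Sigma^{-1} · (x - mu) = (0.0723, -0.1325).
  (x - mu)^T · [Sigma^{-1} · (x - mu)] = (1)·(0.0723) + (-1)·(-0.1325) = 0.2048.

Step 4 — take square root: d = √(0.2048) ≈ 0.4526.

d(x, mu) = √(0.2048) ≈ 0.4526


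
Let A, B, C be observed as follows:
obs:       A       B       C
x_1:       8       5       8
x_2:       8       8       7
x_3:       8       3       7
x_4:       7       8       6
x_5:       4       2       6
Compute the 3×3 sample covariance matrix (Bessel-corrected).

Step 1 — column means:
  mean(A) = (8 + 8 + 8 + 7 + 4) / 5 = 35/5 = 7
  mean(B) = (5 + 8 + 3 + 8 + 2) / 5 = 26/5 = 5.2
  mean(C) = (8 + 7 + 7 + 6 + 6) / 5 = 34/5 = 6.8

Step 2 — sample covariance S[i,j] = (1/(n-1)) · Σ_k (x_{k,i} - mean_i) · (x_{k,j} - mean_j), with n-1 = 4.
  S[A,A] = ((1)·(1) + (1)·(1) + (1)·(1) + (0)·(0) + (-3)·(-3)) / 4 = 12/4 = 3
  S[A,B] = ((1)·(-0.2) + (1)·(2.8) + (1)·(-2.2) + (0)·(2.8) + (-3)·(-3.2)) / 4 = 10/4 = 2.5
  S[A,C] = ((1)·(1.2) + (1)·(0.2) + (1)·(0.2) + (0)·(-0.8) + (-3)·(-0.8)) / 4 = 4/4 = 1
  S[B,B] = ((-0.2)·(-0.2) + (2.8)·(2.8) + (-2.2)·(-2.2) + (2.8)·(2.8) + (-3.2)·(-3.2)) / 4 = 30.8/4 = 7.7
  S[B,C] = ((-0.2)·(1.2) + (2.8)·(0.2) + (-2.2)·(0.2) + (2.8)·(-0.8) + (-3.2)·(-0.8)) / 4 = 0.2/4 = 0.05
  S[C,C] = ((1.2)·(1.2) + (0.2)·(0.2) + (0.2)·(0.2) + (-0.8)·(-0.8) + (-0.8)·(-0.8)) / 4 = 2.8/4 = 0.7

S is symmetric (S[j,i] = S[i,j]). Assembling:

S = [[3, 2.5, 1],
 [2.5, 7.7, 0.05],
 [1, 0.05, 0.7]]


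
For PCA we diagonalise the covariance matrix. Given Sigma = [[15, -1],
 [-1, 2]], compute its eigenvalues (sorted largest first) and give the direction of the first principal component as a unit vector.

Step 1 — characteristic polynomial of 2×2 Sigma:
  det(Sigma - λI) = λ² - trace · λ + det = 0.
  trace = 15 + 2 = 17, det = 15·2 - (-1)² = 29.
Step 2 — discriminant:
  Δ = trace² - 4·det = 289 - 116 = 173.
Step 3 — eigenvalues:
  λ = (trace ± √Δ)/2 = (17 ± 13.1529)/2,
  λ_1 = 15.0765,  λ_2 = 1.9235.

Step 4 — unit eigenvector for λ_1: solve (Sigma - λ_1 I)v = 0. First row:
  (15 - 15.0765)·v_x + (-1)·v_y = 0, i.e. (-0.0765)·v_x + (-1)·v_y = 0,
  so v ∝ (b, λ_1 - a) = (-1, 0.0765); multiply by -1 so the first entry is positive: u = (1, -0.0765).
  ||u|| = √((1)² + (-0.0765)²) = √(1.0058) ≈ 1.0029,
  v_1 = u/||u|| ≈ (0.9971, -0.0763) (||v_1|| = 1).

λ_1 = 15.0765,  λ_2 = 1.9235;  v_1 ≈ (0.9971, -0.0763)


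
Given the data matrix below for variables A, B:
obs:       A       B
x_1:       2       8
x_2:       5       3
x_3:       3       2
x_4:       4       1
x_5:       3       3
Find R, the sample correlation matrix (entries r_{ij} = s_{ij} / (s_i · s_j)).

Step 1 — column means:
  mean(A) = (2 + 5 + 3 + 4 + 3) / 5 = 17/5 = 3.4
  mean(B) = (8 + 3 + 2 + 1 + 3) / 5 = 17/5 = 3.4

Step 2 — sample variances and covariances s[i,j] = (1/(n-1)) · Σ_k (x_{k,i} - mean_i) · (x_{k,j} - mean_j), with n-1 = 4:
  s[A,A] = ((-1.4)·(-1.4) + (1.6)·(1.6) + (-0.4)·(-0.4) + (0.6)·(0.6) + (-0.4)·(-0.4)) / 4 = 5.2/4 = 1.3
  s[A,B] = ((-1.4)·(4.6) + (1.6)·(-0.4) + (-0.4)·(-1.4) + (0.6)·(-2.4) + (-0.4)·(-0.4)) / 4 = -7.8/4 = -1.95
  s[B,B] = ((4.6)·(4.6) + (-0.4)·(-0.4) + (-1.4)·(-1.4) + (-2.4)·(-2.4) + (-0.4)·(-0.4)) / 4 = 29.2/4 = 7.3
  Sample standard deviations s_i = √(s[i,i]):
  s(A) = √(1.3) = 1.1402
  s(B) = √(7.3) = 2.7019

Step 3 — r_{ij} = s_{ij} / (s_i · s_j):
  r[A,A] = 1 (diagonal).
  r[A,B] = -1.95 / (1.1402 · 2.7019) = -1.95 / 3.0806 = -0.633
  r[B,B] = 1 (diagonal).

R is symmetric with unit diagonal. Assembling:

R = [[1, -0.633],
 [-0.633, 1]]


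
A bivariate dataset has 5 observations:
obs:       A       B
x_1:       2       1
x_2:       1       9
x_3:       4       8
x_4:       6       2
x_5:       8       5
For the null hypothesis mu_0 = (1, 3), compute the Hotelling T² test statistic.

Step 1 — sample mean vector:
  mean(A) = (2 + 1 + 4 + 6 + 8) / 5 = 21/5 = 4.2
  mean(B) = (1 + 9 + 8 + 2 + 5) / 5 = 25/5 = 5
  x̄ = (4.2, 5),  deviation x̄ - mu_0 = (4.2, 5) - (1, 3) = (3.2, 2).

Step 2 — sample covariance matrix, S[i,j] = (1/(n-1)) · Σ_k (x_{k,i} - mean_i) · (x_{k,j} - mean_j), divisor n-1 = 4:
  S[A,A] = ((-2.2)·(-2.2) + (-3.2)·(-3.2) + (-0.2)·(-0.2) + (1.8)·(1.8) + (3.8)·(3.8)) / 4 = 32.8/4 = 8.2
  S[A,B] = ((-2.2)·(-4) + (-3.2)·(4) + (-0.2)·(3) + (1.8)·(-3) + (3.8)·(0)) / 4 = -10/4 = -2.5
  S[B,B] = ((-4)·(-4) + (4)·(4) + (3)·(3) + (-3)·(-3) + (0)·(0)) / 4 = 50/4 = 12.5
  S = [[8.2, -2.5],
 [-2.5, 12.5]].

Step 3 — invert S. det(S) = 8.2·12.5 - (-2.5)² = 96.25.
  S^{-1} = (1/det) · [[d, -b], [-b, a]] = [[0.1299, 0.026],
 [0.026, 0.0852]].

Step 4 — quadratic form (x̄ - mu_0)^T · S^{-1} · (x̄ - mu_0):
  S^{-1} · (x̄ - mu_0) = (0.4675, 0.2535),
  (x̄ - mu_0)^T · [...] = (3.2)·(0.4675) + (2)·(0.2535) = 2.0031.

Step 5 — scale by n: T² = 5 · 2.0031 = 10.0156.

T² ≈ 10.0156


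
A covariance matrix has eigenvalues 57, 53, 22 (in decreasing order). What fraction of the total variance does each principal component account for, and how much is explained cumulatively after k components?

Step 1 — total variance = trace(Sigma) = Σ λ_i = 57 + 53 + 22 = 132.

Step 2 — fraction explained by component i = λ_i / Σ λ:
  PC1: 57/132 = 0.4318
  PC2: 53/132 = 0.4015
  PC3: 22/132 = 0.1667

Step 3 — cumulative fraction after k components = (λ_1 + ... + λ_k) / Σ λ:
  k = 1: 57/132 = 0.4318
  k = 2: (57 + 53)/132 = 110/132 = 0.8333
  k = 3: (57 + 53 + 22)/132 = 132/132 = 1

Summary (fraction, with percent):

explained: PC1 0.4318 (43.18%), PC2 0.4015 (40.15%), PC3 0.1667 (16.67%);  cumulative: 0.4318, 0.8333, 1


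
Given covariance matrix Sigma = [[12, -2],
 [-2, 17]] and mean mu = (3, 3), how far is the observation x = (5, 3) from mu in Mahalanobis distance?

Step 1 — centre the observation: (x - mu) = (2, 0).

Step 2 — invert Sigma. det(Sigma) = 12·17 - (-2)² = 200.
  Sigma^{-1} = (1/det) · [[d, -b], [-b, a]] = [[0.085, 0.01],
 [0.01, 0.06]].

Step 3 — form the quadratic (x - mu)^T · Sigma^{-1} · (x - mu):
  Sigma^{-1} · (x - mu) = (0.17, 0.02).
  (x - mu)^T · [Sigma^{-1} · (x - mu)] = (2)·(0.17) + (0)·(0.02) = 0.34.

Step 4 — take square root: d = √(0.34) ≈ 0.5831.

d(x, mu) = √(0.34) ≈ 0.5831


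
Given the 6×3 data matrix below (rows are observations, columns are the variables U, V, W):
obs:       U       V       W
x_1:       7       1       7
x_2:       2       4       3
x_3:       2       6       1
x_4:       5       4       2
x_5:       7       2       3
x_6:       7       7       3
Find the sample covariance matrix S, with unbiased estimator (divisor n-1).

Step 1 — column means:
  mean(U) = (7 + 2 + 2 + 5 + 7 + 7) / 6 = 30/6 = 5
  mean(V) = (1 + 4 + 6 + 4 + 2 + 7) / 6 = 24/6 = 4
  mean(W) = (7 + 3 + 1 + 2 + 3 + 3) / 6 = 19/6 = 3.1667

Step 2 — sample covariance S[i,j] = (1/(n-1)) · Σ_k (x_{k,i} - mean_i) · (x_{k,j} - mean_j), with n-1 = 5.
  S[U,U] = ((2)·(2) + (-3)·(-3) + (-3)·(-3) + (0)·(0) + (2)·(2) + (2)·(2)) / 5 = 30/5 = 6
  S[U,V] = ((2)·(-3) + (-3)·(0) + (-3)·(2) + (0)·(0) + (2)·(-2) + (2)·(3)) / 5 = -10/5 = -2
  S[U,W] = ((2)·(3.8333) + (-3)·(-0.1667) + (-3)·(-2.1667) + (0)·(-1.1667) + (2)·(-0.1667) + (2)·(-0.1667)) / 5 = 14/5 = 2.8
  S[V,V] = ((-3)·(-3) + (0)·(0) + (2)·(2) + (0)·(0) + (-2)·(-2) + (3)·(3)) / 5 = 26/5 = 5.2
  S[V,W] = ((-3)·(3.8333) + (0)·(-0.1667) + (2)·(-2.1667) + (0)·(-1.1667) + (-2)·(-0.1667) + (3)·(-0.1667)) / 5 = -16/5 = -3.2
  S[W,W] = ((3.8333)·(3.8333) + (-0.1667)·(-0.1667) + (-2.1667)·(-2.1667) + (-1.1667)·(-1.1667) + (-0.1667)·(-0.1667) + (-0.1667)·(-0.1667)) / 5 = 20.8333/5 = 4.1667

S is symmetric (S[j,i] = S[i,j]). Assembling:

S = [[6, -2, 2.8],
 [-2, 5.2, -3.2],
 [2.8, -3.2, 4.1667]]


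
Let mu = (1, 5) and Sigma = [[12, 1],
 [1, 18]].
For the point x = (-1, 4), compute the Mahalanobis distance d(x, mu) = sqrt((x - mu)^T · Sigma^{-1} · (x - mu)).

Step 1 — centre the observation: (x - mu) = (-2, -1).

Step 2 — invert Sigma. det(Sigma) = 12·18 - (1)² = 215.
  Sigma^{-1} = (1/det) · [[d, -b], [-b, a]] = [[0.0837, -0.0047],
 [-0.0047, 0.0558]].

Step 3 — form the quadratic (x - mu)^T · Sigma^{-1} · (x - mu):
  Sigma^{-1} · (x - mu) = (-0.1628, -0.0465).
  (x - mu)^T · [Sigma^{-1} · (x - mu)] = (-2)·(-0.1628) + (-1)·(-0.0465) = 0.3721.

Step 4 — take square root: d = √(0.3721) ≈ 0.61.

d(x, mu) = √(0.3721) ≈ 0.61


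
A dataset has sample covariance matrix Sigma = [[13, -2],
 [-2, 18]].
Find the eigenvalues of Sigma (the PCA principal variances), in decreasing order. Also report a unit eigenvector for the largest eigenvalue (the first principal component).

Step 1 — characteristic polynomial of 2×2 Sigma:
  det(Sigma - λI) = λ² - trace · λ + det = 0.
  trace = 13 + 18 = 31, det = 13·18 - (-2)² = 230.
Step 2 — discriminant:
  Δ = trace² - 4·det = 961 - 920 = 41.
Step 3 — eigenvalues:
  λ = (trace ± √Δ)/2 = (31 ± 6.4031)/2,
  λ_1 = 18.7016,  λ_2 = 12.2984.

Step 4 — unit eigenvector for λ_1: solve (Sigma - λ_1 I)v = 0. First row:
  (13 - 18.7016)·v_x + (-2)·v_y = 0, i.e. (-5.7016)·v_x + (-2)·v_y = 0,
  so v ∝ (b, λ_1 - a) = (-2, 5.7016); multiply by -1 so the first entry is positive: u = (2, -5.7016).
  ||u|| = √((2)² + (-5.7016)²) = √(36.5078) ≈ 6.0422,
  v_1 = u/||u|| ≈ (0.331, -0.9436) (||v_1|| = 1).

λ_1 = 18.7016,  λ_2 = 12.2984;  v_1 ≈ (0.331, -0.9436)


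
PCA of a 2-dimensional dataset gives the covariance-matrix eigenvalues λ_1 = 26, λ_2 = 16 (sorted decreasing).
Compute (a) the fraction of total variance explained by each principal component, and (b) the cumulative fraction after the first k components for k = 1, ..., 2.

Step 1 — total variance = trace(Sigma) = Σ λ_i = 26 + 16 = 42.

Step 2 — fraction explained by component i = λ_i / Σ λ:
  PC1: 26/42 = 0.619
  PC2: 16/42 = 0.381

Step 3 — cumulative fraction after k components = (λ_1 + ... + λ_k) / Σ λ:
  k = 1: 26/42 = 0.619
  k = 2: (26 + 16)/42 = 42/42 = 1

Summary (fraction, with percent):

explained: PC1 0.619 (61.9%), PC2 0.381 (38.1%);  cumulative: 0.619, 1


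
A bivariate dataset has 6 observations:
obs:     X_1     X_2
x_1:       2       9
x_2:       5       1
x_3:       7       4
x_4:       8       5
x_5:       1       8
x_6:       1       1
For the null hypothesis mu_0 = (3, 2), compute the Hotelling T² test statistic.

Step 1 — sample mean vector:
  mean(X_1) = (2 + 5 + 7 + 8 + 1 + 1) / 6 = 24/6 = 4
  mean(X_2) = (9 + 1 + 4 + 5 + 8 + 1) / 6 = 28/6 = 4.6667
  x̄ = (4, 4.6667),  deviation x̄ - mu_0 = (4, 4.6667) - (3, 2) = (1, 2.6667).

Step 2 — sample covariance matrix, S[i,j] = (1/(n-1)) · Σ_k (x_{k,i} - mean_i) · (x_{k,j} - mean_j), divisor n-1 = 5:
  S[X_1,X_1] = ((-2)·(-2) + (1)·(1) + (3)·(3) + (4)·(4) + (-3)·(-3) + (-3)·(-3)) / 5 = 48/5 = 9.6
  S[X_1,X_2] = ((-2)·(4.3333) + (1)·(-3.6667) + (3)·(-0.6667) + (4)·(0.3333) + (-3)·(3.3333) + (-3)·(-3.6667)) / 5 = -12/5 = -2.4
  S[X_2,X_2] = ((4.3333)·(4.3333) + (-3.6667)·(-3.6667) + (-0.6667)·(-0.6667) + (0.3333)·(0.3333) + (3.3333)·(3.3333) + (-3.6667)·(-3.6667)) / 5 = 57.3333/5 = 11.4667
  S = [[9.6, -2.4],
 [-2.4, 11.4667]].

Step 3 — invert S. det(S) = 9.6·11.4667 - (-2.4)² = 104.32.
  S^{-1} = (1/det) · [[d, -b], [-b, a]] = [[0.1099, 0.023],
 [0.023, 0.092]].

Step 4 — quadratic form (x̄ - mu_0)^T · S^{-1} · (x̄ - mu_0):
  S^{-1} · (x̄ - mu_0) = (0.1713, 0.2684),
  (x̄ - mu_0)^T · [...] = (1)·(0.1713) + (2.6667)·(0.2684) = 0.887.

Step 5 — scale by n: T² = 6 · 0.887 = 5.3221.

T² ≈ 5.3221


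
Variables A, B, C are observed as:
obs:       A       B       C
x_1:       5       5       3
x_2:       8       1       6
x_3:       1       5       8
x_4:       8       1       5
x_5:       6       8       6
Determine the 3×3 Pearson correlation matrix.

Step 1 — column means:
  mean(A) = (5 + 8 + 1 + 8 + 6) / 5 = 28/5 = 5.6
  mean(B) = (5 + 1 + 5 + 1 + 8) / 5 = 20/5 = 4
  mean(C) = (3 + 6 + 8 + 5 + 6) / 5 = 28/5 = 5.6

Step 2 — sample variances and covariances s[i,j] = (1/(n-1)) · Σ_k (x_{k,i} - mean_i) · (x_{k,j} - mean_j), with n-1 = 4:
  s[A,A] = ((-0.6)·(-0.6) + (2.4)·(2.4) + (-4.6)·(-4.6) + (2.4)·(2.4) + (0.4)·(0.4)) / 4 = 33.2/4 = 8.3
  s[A,B] = ((-0.6)·(1) + (2.4)·(-3) + (-4.6)·(1) + (2.4)·(-3) + (0.4)·(4)) / 4 = -18/4 = -4.5
  s[A,C] = ((-0.6)·(-2.6) + (2.4)·(0.4) + (-4.6)·(2.4) + (2.4)·(-0.6) + (0.4)·(0.4)) / 4 = -9.8/4 = -2.45
  s[B,B] = ((1)·(1) + (-3)·(-3) + (1)·(1) + (-3)·(-3) + (4)·(4)) / 4 = 36/4 = 9
  s[B,C] = ((1)·(-2.6) + (-3)·(0.4) + (1)·(2.4) + (-3)·(-0.6) + (4)·(0.4)) / 4 = 2/4 = 0.5
  s[C,C] = ((-2.6)·(-2.6) + (0.4)·(0.4) + (2.4)·(2.4) + (-0.6)·(-0.6) + (0.4)·(0.4)) / 4 = 13.2/4 = 3.3
  Sample standard deviations s_i = √(s[i,i]):
  s(A) = √(8.3) = 2.881
  s(B) = √(9) = 3
  s(C) = √(3.3) = 1.8166

Step 3 — r_{ij} = s_{ij} / (s_i · s_j):
  r[A,A] = 1 (diagonal).
  r[A,B] = -4.5 / (2.881 · 3) = -4.5 / 8.6429 = -0.5207
  r[A,C] = -2.45 / (2.881 · 1.8166) = -2.45 / 5.2335 = -0.4681
  r[B,B] = 1 (diagonal).
  r[B,C] = 0.5 / (3 · 1.8166) = 0.5 / 5.4498 = 0.0917
  r[C,C] = 1 (diagonal).

R is symmetric with unit diagonal. Assembling:

R = [[1, -0.5207, -0.4681],
 [-0.5207, 1, 0.0917],
 [-0.4681, 0.0917, 1]]


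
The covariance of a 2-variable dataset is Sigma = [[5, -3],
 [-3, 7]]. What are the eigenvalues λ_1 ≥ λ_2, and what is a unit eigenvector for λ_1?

Step 1 — characteristic polynomial of 2×2 Sigma:
  det(Sigma - λI) = λ² - trace · λ + det = 0.
  trace = 5 + 7 = 12, det = 5·7 - (-3)² = 26.
Step 2 — discriminant:
  Δ = trace² - 4·det = 144 - 104 = 40.
Step 3 — eigenvalues:
  λ = (trace ± √Δ)/2 = (12 ± 6.3246)/2,
  λ_1 = 9.1623,  λ_2 = 2.8377.

Step 4 — unit eigenvector for λ_1: solve (Sigma - λ_1 I)v = 0. First row:
  (5 - 9.1623)·v_x + (-3)·v_y = 0, i.e. (-4.1623)·v_x + (-3)·v_y = 0,
  so v ∝ (b, λ_1 - a) = (-3, 4.1623); multiply by -1 so the first entry is positive: u = (3, -4.1623).
  ||u|| = √((3)² + (-4.1623)²) = √(26.3246) ≈ 5.1307,
  v_1 = u/||u|| ≈ (0.5847, -0.8112) (||v_1|| = 1).

λ_1 = 9.1623,  λ_2 = 2.8377;  v_1 ≈ (0.5847, -0.8112)
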